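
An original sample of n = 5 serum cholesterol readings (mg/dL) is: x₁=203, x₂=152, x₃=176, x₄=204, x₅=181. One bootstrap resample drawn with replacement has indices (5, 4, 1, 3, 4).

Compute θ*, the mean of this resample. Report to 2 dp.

Resample values: 181, 204, 203, 176, 204.
Mean = (181 + 204 + 203 + 176 + 204) / 5 = 968.0 / 5 = 193.60

θ* = 193.60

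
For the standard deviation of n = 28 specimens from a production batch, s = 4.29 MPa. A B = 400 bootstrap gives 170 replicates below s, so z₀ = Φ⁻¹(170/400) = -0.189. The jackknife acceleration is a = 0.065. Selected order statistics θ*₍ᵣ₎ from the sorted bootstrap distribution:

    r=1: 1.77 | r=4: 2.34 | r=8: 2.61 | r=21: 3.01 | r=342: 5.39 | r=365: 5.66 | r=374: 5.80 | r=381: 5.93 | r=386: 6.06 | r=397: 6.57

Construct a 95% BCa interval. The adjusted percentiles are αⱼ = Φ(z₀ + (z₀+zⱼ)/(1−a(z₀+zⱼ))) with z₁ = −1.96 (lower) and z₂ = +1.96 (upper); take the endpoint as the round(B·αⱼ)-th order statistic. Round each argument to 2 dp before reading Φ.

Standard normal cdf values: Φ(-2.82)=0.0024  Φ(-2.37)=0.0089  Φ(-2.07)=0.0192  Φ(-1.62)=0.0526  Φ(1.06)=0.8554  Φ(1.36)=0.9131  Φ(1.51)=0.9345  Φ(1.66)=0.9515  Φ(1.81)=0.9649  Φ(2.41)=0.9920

(2.61, 6.06)

Lower: z₀ + z₁ = -0.189 + (-1.960) = -2.149; 1 − a(z₀+z₁) = 1 − (0.065)(-2.149) = 1.1397; argument = -0.189 + (-2.149)/1.1397 = -2.0746 → -2.07.
α₁ = Φ(-2.07) = 0.0192; rank = round(400 × 0.0192) = 8; θ*₍8₎ = 2.61.
Upper: z₀ + z₂ = 1.771; 1 − a(z₀+z₂) = 0.8849; argument = 1.8124 → 1.81; α₂ = 0.9649; rank = 386; θ*₍386₎ = 6.06.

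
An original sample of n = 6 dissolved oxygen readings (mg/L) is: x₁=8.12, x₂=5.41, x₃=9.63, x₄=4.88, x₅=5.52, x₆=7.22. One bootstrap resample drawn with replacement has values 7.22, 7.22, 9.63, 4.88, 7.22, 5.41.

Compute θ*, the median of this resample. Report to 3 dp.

Sorted: 4.88, 5.41, 7.22, 7.22, 7.22, 9.63
Median = average of the two middle values = 7.220

θ* = 7.220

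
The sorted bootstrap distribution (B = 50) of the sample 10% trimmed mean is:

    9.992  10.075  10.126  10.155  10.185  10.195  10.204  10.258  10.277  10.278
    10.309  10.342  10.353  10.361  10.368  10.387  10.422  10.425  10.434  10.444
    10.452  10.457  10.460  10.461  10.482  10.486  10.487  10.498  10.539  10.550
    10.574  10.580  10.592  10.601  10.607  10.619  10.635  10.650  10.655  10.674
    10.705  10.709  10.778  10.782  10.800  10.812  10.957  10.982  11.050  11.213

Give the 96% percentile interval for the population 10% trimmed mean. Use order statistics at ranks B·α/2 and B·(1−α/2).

(9.992, 11.050)

α = 0.04; lower rank = 50 × 0.020 = 1; upper rank = 50 × 0.980 = 49.
The 1st smallest replicate is 9.992; the 49th is 11.050.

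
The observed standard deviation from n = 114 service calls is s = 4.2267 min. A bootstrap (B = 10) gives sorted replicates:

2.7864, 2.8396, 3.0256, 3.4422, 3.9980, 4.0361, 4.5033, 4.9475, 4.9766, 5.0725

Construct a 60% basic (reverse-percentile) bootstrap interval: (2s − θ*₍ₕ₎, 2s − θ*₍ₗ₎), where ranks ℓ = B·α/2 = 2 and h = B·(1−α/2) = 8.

(3.5059, 5.6138)

Percentile endpoints at ranks 2 and 8: θ*₍2₎ = 2.8396, θ*₍8₎ = 4.9475.
Basic interval reflects these around s:
  lower = 2 × 4.2267 − 4.9475 = 3.5059
  upper = 2 × 4.2267 − 2.8396 = 5.6138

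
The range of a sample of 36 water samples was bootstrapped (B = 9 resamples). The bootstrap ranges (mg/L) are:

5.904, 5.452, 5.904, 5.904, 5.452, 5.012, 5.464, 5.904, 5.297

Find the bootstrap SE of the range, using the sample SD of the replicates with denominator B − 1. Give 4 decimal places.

Bootstrap SE is the standard deviation of the 9 replicate ranges.
Mean of replicates: (5.904 + 5.452 + 5.904 + 5.904 + 5.452 + 5.012 + 5.464 + 5.904 + 5.297) / 9 = 50.29300 / 9 = 5.58811
Sum of squared deviations: (+0.31589)² + (−0.13611)² + (+0.31589)² + (+0.31589)² + (−0.13611)² + (−0.57611)² + (−0.12411)² + (+0.31589)² + (−0.29111)² = 0.86825
Variance = 0.86825 / 8 = 0.10853
SE* = √0.10853

SE* = 0.3294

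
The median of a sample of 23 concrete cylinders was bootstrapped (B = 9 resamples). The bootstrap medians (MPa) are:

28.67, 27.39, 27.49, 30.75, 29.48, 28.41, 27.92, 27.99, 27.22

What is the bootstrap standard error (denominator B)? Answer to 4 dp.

Bootstrap SE is the standard deviation of the 9 replicate medians.
Mean of replicates: (28.67 + 27.39 + 27.49 + 30.75 + 29.48 + 28.41 + 27.92 + 27.99 + 27.22) / 9 = 255.32000 / 9 = 28.36889
Sum of squared deviations: (+0.30111)² + (−0.97889)² + (−0.87889)² + (+2.38111)² + (+1.11111)² + (+0.04111)² + (−0.44889)² + (−0.37889)² + (−1.14889)² = 10.39229
Variance = 10.39229 / 9 = 1.15470
SE* = √1.15470

SE* = 1.0746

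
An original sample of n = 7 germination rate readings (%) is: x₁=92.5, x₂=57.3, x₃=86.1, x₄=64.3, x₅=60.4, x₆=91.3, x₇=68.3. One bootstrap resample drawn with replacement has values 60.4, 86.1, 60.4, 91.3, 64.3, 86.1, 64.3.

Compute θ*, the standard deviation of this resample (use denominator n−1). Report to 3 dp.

Mean = 73.2714; sum of squared deviations = 1146.4943
s² = 1146.4943 / 6 = 191.0824
s = √191.0824 = 13.823

θ* = 13.823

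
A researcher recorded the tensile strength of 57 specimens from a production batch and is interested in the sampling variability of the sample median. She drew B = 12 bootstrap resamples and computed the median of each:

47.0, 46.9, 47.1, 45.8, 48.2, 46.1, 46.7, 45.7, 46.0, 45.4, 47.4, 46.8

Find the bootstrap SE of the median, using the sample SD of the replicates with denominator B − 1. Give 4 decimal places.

Bootstrap SE is the standard deviation of the 12 replicate medians.
Mean of replicates: (47.0 + 46.9 + 47.1 + 45.8 + 48.2 + 46.1 + 46.7 + 45.7 + 46.0 + 45.4 + 47.4 + 46.8) / 12 = 559.10000 / 12 = 46.59167
Sum of squared deviations: (+0.40833)² + (+0.30833)² + (+0.50833)² + (−0.79167)² + (+1.60833)² + (−0.49167)² + (+0.10833)² + (−0.89167)² + (−0.59167)² + (−1.19167)² + (+0.80833)² + (+0.20833)² = 7.24917
Variance = 7.24917 / 11 = 0.65902
SE* = √0.65902

SE* = 0.8118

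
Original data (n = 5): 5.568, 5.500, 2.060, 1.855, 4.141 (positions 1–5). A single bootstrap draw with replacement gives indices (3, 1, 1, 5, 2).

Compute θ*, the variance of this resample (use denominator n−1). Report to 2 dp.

θ* = 2.34

Resample values: 2.060, 5.568, 5.568, 4.141, 5.500.
Mean = 4.5674; sum of squared deviations = 9.3410
s² = 9.3410 / 4 = 2.3353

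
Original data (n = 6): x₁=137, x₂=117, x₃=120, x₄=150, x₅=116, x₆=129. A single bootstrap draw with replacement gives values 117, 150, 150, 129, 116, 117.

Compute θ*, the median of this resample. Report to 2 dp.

θ* = 123.00

Sorted: 116, 117, 117, 129, 150, 150
Median = average of the two middle values = 123.00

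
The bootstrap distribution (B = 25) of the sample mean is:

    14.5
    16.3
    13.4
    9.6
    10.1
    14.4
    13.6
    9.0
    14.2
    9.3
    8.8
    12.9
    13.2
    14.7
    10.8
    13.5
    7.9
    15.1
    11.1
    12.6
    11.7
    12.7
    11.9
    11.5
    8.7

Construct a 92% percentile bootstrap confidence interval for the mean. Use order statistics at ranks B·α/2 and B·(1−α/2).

Sorted replicates: 7.9, 8.7, 8.8, 9.0, 9.3, 9.6, 10.1, 10.8, 11.1, 11.5, 11.7, 11.9, 12.6, 12.7, 12.9, 13.2, 13.4, 13.5, 13.6, 14.2, 14.4, 14.5, 14.7, 15.1, 16.3
α = 0.08; lower rank = 25 × 0.040 = 1; upper rank = 25 × 0.960 = 24.
The 1st smallest replicate is 7.9; the 24th is 15.1.

(7.9, 15.1)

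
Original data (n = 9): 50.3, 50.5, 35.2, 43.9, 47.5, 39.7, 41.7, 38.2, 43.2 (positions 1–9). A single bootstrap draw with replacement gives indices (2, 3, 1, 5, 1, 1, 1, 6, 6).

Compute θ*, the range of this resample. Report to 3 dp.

Resample values: 50.5, 35.2, 50.3, 47.5, 50.3, 50.3, 50.3, 39.7, 39.7.
Range = 50.5 − 35.2 = 15.300

θ* = 15.300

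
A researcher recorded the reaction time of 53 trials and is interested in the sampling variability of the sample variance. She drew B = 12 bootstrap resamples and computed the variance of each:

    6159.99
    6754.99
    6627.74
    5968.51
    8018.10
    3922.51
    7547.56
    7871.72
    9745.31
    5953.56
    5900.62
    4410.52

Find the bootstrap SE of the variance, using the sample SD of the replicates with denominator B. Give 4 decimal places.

Bootstrap SE is the standard deviation of the 12 replicate variances.
Mean of replicates: (6159.99 + 6754.99 + 6627.74 + 5968.51 + 8018.10 + 3922.51 + 7547.56 + 7871.72 + 9745.31 + 5953.56 + 5900.62 + 4410.52) / 12 = 78881.13000 / 12 = 6573.42750
Sum of squared deviations: (−413.43750)² + (+181.56250)² + (+54.31250)² + (−604.91750)² + (+1444.67250)² + (−2650.91750)² + (+974.13250)² + (+1298.29250)² + (+3171.88250)² + (−619.86750)² + (−672.80750)² + (−2162.90750)² = 27897623.40142
Variance = 27897623.40142 / 12 = 2324801.95012
SE* = √2324801.95012

SE* = 1524.7301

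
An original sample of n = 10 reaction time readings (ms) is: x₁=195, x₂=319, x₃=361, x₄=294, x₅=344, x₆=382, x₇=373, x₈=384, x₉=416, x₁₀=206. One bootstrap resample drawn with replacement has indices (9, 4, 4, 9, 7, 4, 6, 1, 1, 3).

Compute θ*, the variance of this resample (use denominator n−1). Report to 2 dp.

θ* = 6667.11

Resample values: 416, 294, 294, 416, 373, 294, 382, 195, 195, 361.
Mean = 322.0000; sum of squared deviations = 60004.0000
s² = 60004.0000 / 9 = 6667.1111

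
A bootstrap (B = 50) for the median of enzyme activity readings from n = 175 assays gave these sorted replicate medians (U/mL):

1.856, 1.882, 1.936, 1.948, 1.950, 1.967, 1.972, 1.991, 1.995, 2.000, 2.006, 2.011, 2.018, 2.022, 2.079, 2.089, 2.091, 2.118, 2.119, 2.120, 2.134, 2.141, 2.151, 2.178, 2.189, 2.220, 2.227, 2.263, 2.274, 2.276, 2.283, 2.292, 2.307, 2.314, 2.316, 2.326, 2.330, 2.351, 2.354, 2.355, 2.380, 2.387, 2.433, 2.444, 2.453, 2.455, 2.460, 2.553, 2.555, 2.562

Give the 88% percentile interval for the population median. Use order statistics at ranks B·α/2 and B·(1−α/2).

α = 0.12; lower rank = 50 × 0.060 = 3; upper rank = 50 × 0.940 = 47.
The 3rd smallest replicate is 1.936; the 47th is 2.460.

(1.936, 2.460)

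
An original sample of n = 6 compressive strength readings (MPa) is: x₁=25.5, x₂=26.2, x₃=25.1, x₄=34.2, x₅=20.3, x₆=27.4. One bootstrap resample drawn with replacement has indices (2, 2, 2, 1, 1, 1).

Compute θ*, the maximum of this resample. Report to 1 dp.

θ* = 26.2

Resample values: 26.2, 26.2, 26.2, 25.5, 25.5, 25.5.
Maximum = 26.2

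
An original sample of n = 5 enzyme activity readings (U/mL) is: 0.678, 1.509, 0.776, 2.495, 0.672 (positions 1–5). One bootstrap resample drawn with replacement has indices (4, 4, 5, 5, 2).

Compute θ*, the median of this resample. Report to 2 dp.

θ* = 1.51

Resample values: 2.495, 2.495, 0.672, 0.672, 1.509.
Sorted: 0.672, 0.672, 1.509, 2.495, 2.495
Median = middle value = 1.51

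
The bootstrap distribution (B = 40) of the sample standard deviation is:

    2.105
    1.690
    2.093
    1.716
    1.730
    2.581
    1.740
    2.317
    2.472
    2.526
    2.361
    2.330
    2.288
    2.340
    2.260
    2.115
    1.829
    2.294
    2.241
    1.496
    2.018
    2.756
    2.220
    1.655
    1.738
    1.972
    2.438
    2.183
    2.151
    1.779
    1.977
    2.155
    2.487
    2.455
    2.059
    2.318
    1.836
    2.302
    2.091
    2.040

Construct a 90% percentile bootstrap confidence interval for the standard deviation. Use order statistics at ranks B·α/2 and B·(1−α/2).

Sorted replicates: 1.496, 1.655, 1.690, 1.716, 1.730, 1.738, 1.740, 1.779, 1.829, 1.836, 1.972, 1.977, 2.018, 2.040, 2.059, 2.091, 2.093, 2.105, 2.115, 2.151, 2.155, 2.183, 2.220, 2.241, 2.260, 2.288, 2.294, 2.302, 2.317, 2.318, 2.330, 2.340, 2.361, 2.438, 2.455, 2.472, 2.487, 2.526, 2.581, 2.756
α = 0.10; lower rank = 40 × 0.050 = 2; upper rank = 40 × 0.950 = 38.
The 2nd smallest replicate is 1.655; the 38th is 2.526.

(1.655, 2.526)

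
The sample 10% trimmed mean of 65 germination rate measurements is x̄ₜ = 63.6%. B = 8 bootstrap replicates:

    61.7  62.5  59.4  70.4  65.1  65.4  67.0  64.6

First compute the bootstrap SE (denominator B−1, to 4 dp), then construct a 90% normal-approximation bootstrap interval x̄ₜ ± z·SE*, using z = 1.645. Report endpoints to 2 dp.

(58.04, 69.16)

Mean of replicates = 64.5125; sum of squared deviations = 80.0888; SE* = √(80.0888/7) = 3.3825
Margin = 1.645 × 3.3825 = 5.564
Interval: 63.6 ± 5.564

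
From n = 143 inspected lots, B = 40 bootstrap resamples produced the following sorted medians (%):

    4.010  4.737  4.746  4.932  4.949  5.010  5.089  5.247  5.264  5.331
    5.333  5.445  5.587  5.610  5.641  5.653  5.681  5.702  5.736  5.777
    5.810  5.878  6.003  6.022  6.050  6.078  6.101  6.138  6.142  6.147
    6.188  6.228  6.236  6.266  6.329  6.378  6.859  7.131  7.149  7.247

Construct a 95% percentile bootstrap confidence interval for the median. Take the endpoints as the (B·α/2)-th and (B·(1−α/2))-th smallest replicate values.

α = 0.05; lower rank = 40 × 0.025 = 1; upper rank = 40 × 0.975 = 39.
The 1st smallest replicate is 4.010; the 39th is 7.149.

(4.010, 7.149)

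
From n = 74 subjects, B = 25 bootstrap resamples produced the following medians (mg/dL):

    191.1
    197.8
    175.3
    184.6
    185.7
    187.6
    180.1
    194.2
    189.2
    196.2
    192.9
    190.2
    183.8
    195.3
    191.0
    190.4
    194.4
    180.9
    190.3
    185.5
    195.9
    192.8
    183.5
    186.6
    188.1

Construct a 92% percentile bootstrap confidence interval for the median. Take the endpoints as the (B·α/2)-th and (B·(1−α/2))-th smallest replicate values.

Sorted replicates: 175.3, 180.1, 180.9, 183.5, 183.8, 184.6, 185.5, 185.7, 186.6, 187.6, 188.1, 189.2, 190.2, 190.3, 190.4, 191.0, 191.1, 192.8, 192.9, 194.2, 194.4, 195.3, 195.9, 196.2, 197.8
α = 0.08; lower rank = 25 × 0.040 = 1; upper rank = 25 × 0.960 = 24.
The 1st smallest replicate is 175.3; the 24th is 196.2.

(175.3, 196.2)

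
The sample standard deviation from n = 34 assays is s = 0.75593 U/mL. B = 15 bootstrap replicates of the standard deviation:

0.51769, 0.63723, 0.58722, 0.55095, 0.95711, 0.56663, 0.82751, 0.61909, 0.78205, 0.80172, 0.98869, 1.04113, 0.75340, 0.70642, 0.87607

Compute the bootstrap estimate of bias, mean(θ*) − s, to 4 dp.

bias = −0.0084

mean(θ*) = (0.51769 + 0.63723 + 0.58722 + 0.55095 + 0.95711 + 0.56663 + 0.82751 + 0.61909 + 0.78205 + 0.80172 + 0.98869 + 1.04113 + 0.75340 + 0.70642 + 0.87607) / 15 = 0.74753
bias = 0.74753 − 0.75593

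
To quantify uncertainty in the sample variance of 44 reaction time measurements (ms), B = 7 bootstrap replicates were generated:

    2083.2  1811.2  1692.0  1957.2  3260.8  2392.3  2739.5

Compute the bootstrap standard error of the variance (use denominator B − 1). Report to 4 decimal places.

Bootstrap SE is the standard deviation of the 7 replicate variances.
Mean of replicates: (2083.2 + 1811.2 + 1692.0 + 1957.2 + 3260.8 + 2392.3 + 2739.5) / 7 = 15936.20000 / 7 = 2276.60000
Sum of squared deviations: (−193.40000)² + (−465.40000)² + (−584.60000)² + (−319.40000)² + (+984.20000)² + (+115.70000)² + (+462.90000)² = 1894086.78000
Variance = 1894086.78000 / 6 = 315681.13000
SE* = √315681.13000

SE* = 561.8551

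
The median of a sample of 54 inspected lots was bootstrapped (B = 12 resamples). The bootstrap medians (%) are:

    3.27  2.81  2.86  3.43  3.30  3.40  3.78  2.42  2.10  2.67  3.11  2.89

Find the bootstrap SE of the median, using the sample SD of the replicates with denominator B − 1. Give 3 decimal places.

SE* = 0.472

Bootstrap SE is the standard deviation of the 12 replicate medians.
Mean of replicates: (3.27 + 2.81 + 2.86 + 3.43 + 3.30 + 3.40 + 3.78 + 2.42 + 2.10 + 2.67 + 3.11 + 2.89) / 12 = 36.0400 / 12 = 3.0033
Sum of squared deviations: (+0.2667)² + (−0.1933)² + (−0.1433)² + (+0.4267)² + (+0.2967)² + (+0.3967)² + (+0.7767)² + (−0.5833)² + (−0.9033)² + (−0.3333)² + (+0.1067)² + (−0.1133)² = 2.4513
Variance = 2.4513 / 11 = 0.2228
SE* = √0.2228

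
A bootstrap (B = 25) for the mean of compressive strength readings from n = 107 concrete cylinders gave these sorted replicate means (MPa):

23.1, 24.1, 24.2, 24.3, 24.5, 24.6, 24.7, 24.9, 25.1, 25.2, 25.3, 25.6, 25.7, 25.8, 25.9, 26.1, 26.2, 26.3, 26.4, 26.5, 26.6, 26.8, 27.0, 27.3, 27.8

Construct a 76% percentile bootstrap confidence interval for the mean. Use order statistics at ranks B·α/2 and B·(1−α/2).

(24.2, 26.8)

α = 0.24; lower rank = 25 × 0.120 = 3; upper rank = 25 × 0.880 = 22.
The 3rd smallest replicate is 24.2; the 22nd is 26.8.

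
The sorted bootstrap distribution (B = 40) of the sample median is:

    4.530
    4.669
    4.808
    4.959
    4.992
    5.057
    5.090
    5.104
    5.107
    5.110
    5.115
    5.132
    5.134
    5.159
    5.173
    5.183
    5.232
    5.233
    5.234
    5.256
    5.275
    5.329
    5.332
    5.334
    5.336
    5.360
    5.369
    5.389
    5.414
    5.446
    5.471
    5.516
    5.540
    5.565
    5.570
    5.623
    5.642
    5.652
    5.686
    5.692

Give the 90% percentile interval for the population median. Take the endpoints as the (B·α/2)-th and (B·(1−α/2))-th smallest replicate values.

(4.669, 5.652)

α = 0.10; lower rank = 40 × 0.050 = 2; upper rank = 40 × 0.950 = 38.
The 2nd smallest replicate is 4.669; the 38th is 5.652.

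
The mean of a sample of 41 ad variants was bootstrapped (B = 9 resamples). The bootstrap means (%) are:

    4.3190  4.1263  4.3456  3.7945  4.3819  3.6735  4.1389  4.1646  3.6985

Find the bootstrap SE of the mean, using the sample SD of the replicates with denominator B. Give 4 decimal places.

SE* = 0.2631

Bootstrap SE is the standard deviation of the 9 replicate means.
Mean of replicates: (4.3190 + 4.1263 + 4.3456 + 3.7945 + 4.3819 + 3.6735 + 4.1389 + 4.1646 + 3.6985) / 9 = 36.642800 / 9 = 4.071422
Sum of squared deviations: (+0.247578)² + (+0.054878)² + (+0.274178)² + (−0.276922)² + (+0.310478)² + (−0.397922)² + (+0.067478)² + (+0.093178)² + (−0.372922)² = 0.623211
Variance = 0.623211 / 9 = 0.069246
SE* = √0.069246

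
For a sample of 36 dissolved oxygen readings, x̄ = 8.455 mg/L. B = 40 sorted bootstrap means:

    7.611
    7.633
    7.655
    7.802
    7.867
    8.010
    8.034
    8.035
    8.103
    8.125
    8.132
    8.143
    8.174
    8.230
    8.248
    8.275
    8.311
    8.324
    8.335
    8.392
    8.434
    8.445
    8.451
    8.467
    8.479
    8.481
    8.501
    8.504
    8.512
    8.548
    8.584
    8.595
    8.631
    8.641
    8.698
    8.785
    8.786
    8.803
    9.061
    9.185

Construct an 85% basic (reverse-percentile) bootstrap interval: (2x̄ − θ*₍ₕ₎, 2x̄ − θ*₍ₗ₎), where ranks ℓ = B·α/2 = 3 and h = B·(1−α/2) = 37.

Percentile endpoints at ranks 3 and 37: θ*₍3₎ = 7.655, θ*₍37₎ = 8.786.
Basic interval reflects these around x̄:
  lower = 2 × 8.455 − 8.786 = 8.124
  upper = 2 × 8.455 − 7.655 = 9.255

(8.124, 9.255)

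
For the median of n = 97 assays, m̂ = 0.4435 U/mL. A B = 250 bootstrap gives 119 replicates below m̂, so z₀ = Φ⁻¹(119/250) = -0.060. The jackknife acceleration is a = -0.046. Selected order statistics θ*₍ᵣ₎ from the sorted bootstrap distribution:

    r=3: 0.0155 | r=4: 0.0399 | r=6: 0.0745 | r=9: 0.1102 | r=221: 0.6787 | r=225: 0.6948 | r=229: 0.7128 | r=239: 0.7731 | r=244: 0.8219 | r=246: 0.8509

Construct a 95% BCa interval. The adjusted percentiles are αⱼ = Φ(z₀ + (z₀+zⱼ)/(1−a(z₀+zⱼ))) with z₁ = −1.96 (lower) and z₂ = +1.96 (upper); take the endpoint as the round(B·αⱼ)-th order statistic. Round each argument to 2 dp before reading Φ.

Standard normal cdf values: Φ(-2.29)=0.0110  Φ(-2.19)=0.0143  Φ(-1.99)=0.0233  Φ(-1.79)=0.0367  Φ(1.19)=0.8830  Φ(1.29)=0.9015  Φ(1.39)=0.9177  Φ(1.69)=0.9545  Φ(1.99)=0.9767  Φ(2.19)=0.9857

Lower: z₀ + z₁ = -0.060 + (-1.960) = -2.020; 1 − a(z₀+z₁) = 1 − (-0.046)(-2.020) = 0.9071; argument = -0.060 + (-2.020)/0.9071 = -2.2869 → -2.29.
α₁ = Φ(-2.29) = 0.0110; rank = round(250 × 0.0110) = 3; θ*₍3₎ = 0.0155.
Upper: z₀ + z₂ = 1.900; 1 − a(z₀+z₂) = 1.0874; argument = 1.6873 → 1.69; α₂ = 0.9545; rank = 239; θ*₍239₎ = 0.7731.

(0.0155, 0.7731)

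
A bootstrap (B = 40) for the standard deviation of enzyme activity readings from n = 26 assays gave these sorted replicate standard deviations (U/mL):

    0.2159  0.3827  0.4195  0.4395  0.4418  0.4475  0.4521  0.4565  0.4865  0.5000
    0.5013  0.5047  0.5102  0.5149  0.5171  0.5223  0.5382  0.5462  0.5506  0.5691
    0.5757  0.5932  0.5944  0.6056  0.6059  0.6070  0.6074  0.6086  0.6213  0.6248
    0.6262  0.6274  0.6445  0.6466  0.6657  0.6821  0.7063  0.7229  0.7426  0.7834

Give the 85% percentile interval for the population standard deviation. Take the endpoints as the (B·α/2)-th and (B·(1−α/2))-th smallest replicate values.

α = 0.15; lower rank = 40 × 0.075 = 3; upper rank = 40 × 0.925 = 37.
The 3rd smallest replicate is 0.4195; the 37th is 0.7063.

(0.4195, 0.7063)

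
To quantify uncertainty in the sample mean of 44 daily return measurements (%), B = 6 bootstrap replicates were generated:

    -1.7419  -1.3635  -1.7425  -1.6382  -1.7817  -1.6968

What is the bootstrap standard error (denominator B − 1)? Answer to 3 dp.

Bootstrap SE is the standard deviation of the 6 replicate means.
Mean of replicates: ((-1.7419) + (-1.3635) + (-1.7425) + (-1.6382) + (-1.7817) + (-1.6968)) / 6 = -9.96460 / 6 = -1.66077
Sum of squared deviations: (−0.08113)² + (+0.29727)² + (−0.08173)² + (+0.02257)² + (−0.12093)² + (−0.03603)² = 0.11806
Variance = 0.11806 / 5 = 0.02361
SE* = √0.02361

SE* = 0.154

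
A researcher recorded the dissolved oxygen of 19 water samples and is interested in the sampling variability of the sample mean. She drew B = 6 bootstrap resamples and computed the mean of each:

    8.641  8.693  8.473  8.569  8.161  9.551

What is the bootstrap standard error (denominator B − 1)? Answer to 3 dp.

Bootstrap SE is the standard deviation of the 6 replicate means.
Mean of replicates: (8.641 + 8.693 + 8.473 + 8.569 + 8.161 + 9.551) / 6 = 52.0880 / 6 = 8.6813
Sum of squared deviations: (−0.0403)² + (+0.0117)² + (−0.2083)² + (−0.1123)² + (−0.5203)² + (+0.8697)² = 1.0849
Variance = 1.0849 / 5 = 0.2170
SE* = √0.2170

SE* = 0.466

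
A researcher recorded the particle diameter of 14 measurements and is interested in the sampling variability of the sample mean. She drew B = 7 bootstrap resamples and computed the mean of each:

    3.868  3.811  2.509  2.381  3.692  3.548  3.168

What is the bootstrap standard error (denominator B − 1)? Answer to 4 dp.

SE* = 0.6170

Bootstrap SE is the standard deviation of the 7 replicate means.
Mean of replicates: (3.868 + 3.811 + 2.509 + 2.381 + 3.692 + 3.548 + 3.168) / 7 = 22.97700 / 7 = 3.28243
Sum of squared deviations: (+0.58557)² + (+0.52857)² + (−0.77343)² + (−0.90143)² + (+0.40957)² + (+0.26557)² + (−0.11443)² = 2.28442
Variance = 2.28442 / 6 = 0.38074
SE* = √0.38074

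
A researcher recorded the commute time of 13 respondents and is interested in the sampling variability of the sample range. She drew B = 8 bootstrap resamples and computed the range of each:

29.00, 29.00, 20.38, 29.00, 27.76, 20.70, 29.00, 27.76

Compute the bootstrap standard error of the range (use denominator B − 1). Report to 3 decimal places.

Bootstrap SE is the standard deviation of the 8 replicate ranges.
Mean of replicates: (29.00 + 29.00 + 20.38 + 29.00 + 27.76 + 20.70 + 29.00 + 27.76) / 8 = 212.6000 / 8 = 26.5750
Sum of squared deviations: (+2.4250)² + (+2.4250)² + (−6.1950)² + (+2.4250)² + (+1.1850)² + (−5.8750)² + (+2.4250)² + (+1.1850)² = 99.2246
Variance = 99.2246 / 7 = 14.1749
SE* = √14.1749

SE* = 3.765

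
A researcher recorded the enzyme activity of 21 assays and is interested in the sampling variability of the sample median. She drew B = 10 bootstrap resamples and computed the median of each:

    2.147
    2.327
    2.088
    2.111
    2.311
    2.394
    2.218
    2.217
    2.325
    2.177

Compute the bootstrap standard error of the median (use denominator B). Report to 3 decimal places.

SE* = 0.098

Bootstrap SE is the standard deviation of the 10 replicate medians.
Mean of replicates: (2.147 + 2.327 + 2.088 + 2.111 + 2.311 + 2.394 + 2.218 + 2.217 + 2.325 + 2.177) / 10 = 22.3150 / 10 = 2.2315
Sum of squared deviations: (−0.0845)² + (+0.0955)² + (−0.1435)² + (−0.1205)² + (+0.0795)² + (+0.1625)² + (−0.0135)² + (−0.0145)² + (+0.0935)² + (−0.0545)² = 0.0962
Variance = 0.0962 / 10 = 0.0096
SE* = √0.0096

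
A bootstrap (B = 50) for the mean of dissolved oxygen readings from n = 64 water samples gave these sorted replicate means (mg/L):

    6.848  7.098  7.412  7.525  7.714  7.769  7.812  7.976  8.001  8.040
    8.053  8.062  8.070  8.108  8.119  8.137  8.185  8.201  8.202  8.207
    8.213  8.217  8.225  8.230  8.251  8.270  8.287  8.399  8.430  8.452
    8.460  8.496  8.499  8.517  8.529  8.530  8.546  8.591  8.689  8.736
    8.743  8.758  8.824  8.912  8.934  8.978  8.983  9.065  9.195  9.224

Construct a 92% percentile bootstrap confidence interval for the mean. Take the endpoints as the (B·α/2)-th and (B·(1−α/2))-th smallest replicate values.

(7.098, 9.065)

α = 0.08; lower rank = 50 × 0.040 = 2; upper rank = 50 × 0.960 = 48.
The 2nd smallest replicate is 7.098; the 48th is 9.065.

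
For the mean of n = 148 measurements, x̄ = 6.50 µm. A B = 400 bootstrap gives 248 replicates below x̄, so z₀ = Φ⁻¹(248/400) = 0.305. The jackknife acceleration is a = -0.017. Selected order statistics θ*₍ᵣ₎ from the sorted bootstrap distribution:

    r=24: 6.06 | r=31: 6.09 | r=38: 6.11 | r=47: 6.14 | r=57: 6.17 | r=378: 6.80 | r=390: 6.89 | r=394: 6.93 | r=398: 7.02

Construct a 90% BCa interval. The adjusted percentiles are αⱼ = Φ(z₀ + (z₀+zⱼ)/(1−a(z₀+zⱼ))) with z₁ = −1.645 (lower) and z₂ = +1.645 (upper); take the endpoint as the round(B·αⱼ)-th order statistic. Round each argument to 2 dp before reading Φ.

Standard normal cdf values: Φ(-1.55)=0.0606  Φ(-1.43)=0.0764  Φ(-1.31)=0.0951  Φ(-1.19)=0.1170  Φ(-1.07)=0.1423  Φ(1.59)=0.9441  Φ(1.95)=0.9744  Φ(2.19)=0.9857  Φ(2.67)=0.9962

(6.17, 6.93)

Lower: z₀ + z₁ = 0.305 + (-1.645) = -1.340; 1 − a(z₀+z₁) = 1 − (-0.017)(-1.340) = 0.9772; argument = 0.305 + (-1.340)/0.9772 = -1.0662 → -1.07.
α₁ = Φ(-1.07) = 0.1423; rank = round(400 × 0.1423) = 57; θ*₍57₎ = 6.17.
Upper: z₀ + z₂ = 1.950; 1 − a(z₀+z₂) = 1.0332; argument = 2.1924 → 2.19; α₂ = 0.9857; rank = 394; θ*₍394₎ = 6.93.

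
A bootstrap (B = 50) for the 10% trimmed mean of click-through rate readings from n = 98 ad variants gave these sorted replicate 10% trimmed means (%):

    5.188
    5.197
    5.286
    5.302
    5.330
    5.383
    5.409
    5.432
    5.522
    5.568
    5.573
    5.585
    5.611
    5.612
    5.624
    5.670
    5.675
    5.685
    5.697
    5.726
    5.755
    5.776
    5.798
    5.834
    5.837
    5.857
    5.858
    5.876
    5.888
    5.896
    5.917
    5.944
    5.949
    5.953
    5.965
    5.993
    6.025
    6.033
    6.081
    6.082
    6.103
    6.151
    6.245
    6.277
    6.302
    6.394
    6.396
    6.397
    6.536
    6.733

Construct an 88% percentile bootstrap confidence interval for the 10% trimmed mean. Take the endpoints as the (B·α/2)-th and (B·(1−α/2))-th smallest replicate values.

(5.286, 6.396)

α = 0.12; lower rank = 50 × 0.060 = 3; upper rank = 50 × 0.940 = 47.
The 3rd smallest replicate is 5.286; the 47th is 6.396.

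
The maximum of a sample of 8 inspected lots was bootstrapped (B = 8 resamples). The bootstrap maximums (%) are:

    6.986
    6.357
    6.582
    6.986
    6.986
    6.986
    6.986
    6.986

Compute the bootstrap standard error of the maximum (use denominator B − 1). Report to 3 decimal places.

Bootstrap SE is the standard deviation of the 8 replicate maximums.
Mean of replicates: (6.986 + 6.357 + 6.582 + 6.986 + 6.986 + 6.986 + 6.986 + 6.986) / 8 = 54.8550 / 8 = 6.8569
Sum of squared deviations: (+0.1291)² + (−0.4999)² + (−0.2749)² + (+0.1291)² + (+0.1291)² + (+0.1291)² + (+0.1291)² + (+0.1291)² = 0.4255
Variance = 0.4255 / 7 = 0.0608
SE* = √0.0608

SE* = 0.247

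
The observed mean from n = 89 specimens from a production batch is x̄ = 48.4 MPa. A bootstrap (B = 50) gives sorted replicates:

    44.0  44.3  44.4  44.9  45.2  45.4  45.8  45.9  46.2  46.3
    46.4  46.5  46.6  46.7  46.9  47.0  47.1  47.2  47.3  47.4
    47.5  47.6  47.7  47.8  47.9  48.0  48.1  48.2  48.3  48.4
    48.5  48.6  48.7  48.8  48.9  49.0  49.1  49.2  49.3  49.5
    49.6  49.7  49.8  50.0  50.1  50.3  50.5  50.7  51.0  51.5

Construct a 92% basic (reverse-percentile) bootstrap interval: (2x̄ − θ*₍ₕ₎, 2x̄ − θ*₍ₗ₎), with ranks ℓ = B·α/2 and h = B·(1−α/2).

Percentile endpoints at ranks 2 and 48: θ*₍2₎ = 44.3, θ*₍48₎ = 50.7.
Basic interval reflects these around x̄:
  lower = 2 × 48.4 − 50.7 = 46.1
  upper = 2 × 48.4 − 44.3 = 52.5

(46.1, 52.5)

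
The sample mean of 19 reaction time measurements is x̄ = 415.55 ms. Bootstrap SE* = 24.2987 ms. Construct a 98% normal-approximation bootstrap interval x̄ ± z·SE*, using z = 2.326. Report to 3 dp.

(359.031, 472.069)

Margin = 2.326 × 24.2987 = 56.5188
Interval: 415.55 ± 56.5188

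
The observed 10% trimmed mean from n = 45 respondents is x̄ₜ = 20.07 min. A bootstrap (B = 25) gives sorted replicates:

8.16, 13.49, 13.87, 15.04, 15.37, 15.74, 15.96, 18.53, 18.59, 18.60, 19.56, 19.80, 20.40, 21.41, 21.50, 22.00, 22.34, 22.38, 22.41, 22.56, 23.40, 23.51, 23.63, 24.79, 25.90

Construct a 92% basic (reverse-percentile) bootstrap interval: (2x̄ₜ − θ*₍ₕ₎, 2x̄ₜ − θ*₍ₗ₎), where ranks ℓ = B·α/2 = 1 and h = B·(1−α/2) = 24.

(15.35, 31.98)

Percentile endpoints at ranks 1 and 24: θ*₍1₎ = 8.16, θ*₍24₎ = 24.79.
Basic interval reflects these around x̄ₜ:
  lower = 2 × 20.07 − 24.79 = 15.35
  upper = 2 × 20.07 − 8.16 = 31.98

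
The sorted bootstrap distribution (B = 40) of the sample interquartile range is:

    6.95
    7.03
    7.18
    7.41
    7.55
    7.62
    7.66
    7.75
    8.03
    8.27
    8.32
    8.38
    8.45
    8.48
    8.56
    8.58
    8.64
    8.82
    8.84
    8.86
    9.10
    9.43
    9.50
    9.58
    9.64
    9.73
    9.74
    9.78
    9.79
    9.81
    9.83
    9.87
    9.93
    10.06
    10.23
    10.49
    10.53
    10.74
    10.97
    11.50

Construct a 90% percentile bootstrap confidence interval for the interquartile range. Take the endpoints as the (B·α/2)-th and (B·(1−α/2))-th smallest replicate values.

α = 0.10; lower rank = 40 × 0.050 = 2; upper rank = 40 × 0.950 = 38.
The 2nd smallest replicate is 7.03; the 38th is 10.74.

(7.03, 10.74)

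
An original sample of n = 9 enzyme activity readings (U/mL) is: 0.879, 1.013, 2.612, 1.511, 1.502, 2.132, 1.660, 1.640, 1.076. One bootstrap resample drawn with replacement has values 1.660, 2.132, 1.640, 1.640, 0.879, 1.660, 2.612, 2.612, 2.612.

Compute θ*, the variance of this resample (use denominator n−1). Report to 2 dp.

θ* = 0.36

Mean = 1.9386; sum of squared deviations = 2.8541
s² = 2.8541 / 8 = 0.3568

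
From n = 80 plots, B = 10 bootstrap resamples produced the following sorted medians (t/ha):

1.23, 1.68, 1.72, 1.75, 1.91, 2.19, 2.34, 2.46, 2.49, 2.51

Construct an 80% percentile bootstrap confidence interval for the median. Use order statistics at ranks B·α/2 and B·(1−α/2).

α = 0.20; lower rank = 10 × 0.100 = 1; upper rank = 10 × 0.900 = 9.
The 1st smallest replicate is 1.23; the 9th is 2.49.

(1.23, 2.49)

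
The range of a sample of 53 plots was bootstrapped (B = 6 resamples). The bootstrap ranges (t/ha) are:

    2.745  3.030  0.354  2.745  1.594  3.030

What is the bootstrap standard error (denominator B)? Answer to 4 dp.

SE* = 0.9774

Bootstrap SE is the standard deviation of the 6 replicate ranges.
Mean of replicates: (2.745 + 3.030 + 0.354 + 2.745 + 1.594 + 3.030) / 6 = 13.49800 / 6 = 2.24967
Sum of squared deviations: (+0.49533)² + (+0.78033)² + (−1.89567)² + (+0.49533)² + (−0.65567)² + (+0.78033)² = 5.73200
Variance = 5.73200 / 6 = 0.95533
SE* = √0.95533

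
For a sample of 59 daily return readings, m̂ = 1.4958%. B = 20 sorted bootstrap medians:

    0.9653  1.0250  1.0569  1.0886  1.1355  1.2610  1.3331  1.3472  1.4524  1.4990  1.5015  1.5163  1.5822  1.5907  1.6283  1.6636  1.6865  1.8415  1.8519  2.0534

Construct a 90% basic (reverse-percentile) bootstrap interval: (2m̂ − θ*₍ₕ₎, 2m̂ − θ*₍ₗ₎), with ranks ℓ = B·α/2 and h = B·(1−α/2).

(1.1397, 2.0263)

Percentile endpoints at ranks 1 and 19: θ*₍1₎ = 0.9653, θ*₍19₎ = 1.8519.
Basic interval reflects these around m̂:
  lower = 2 × 1.4958 − 1.8519 = 1.1397
  upper = 2 × 1.4958 − 0.9653 = 2.0263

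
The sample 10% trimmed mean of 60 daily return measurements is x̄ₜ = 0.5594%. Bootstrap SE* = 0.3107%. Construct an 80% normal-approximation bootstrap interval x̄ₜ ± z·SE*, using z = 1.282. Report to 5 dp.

Margin = 1.282 × 0.3107 = 0.398317
Interval: 0.5594 ± 0.398317

(0.16108, 0.95772)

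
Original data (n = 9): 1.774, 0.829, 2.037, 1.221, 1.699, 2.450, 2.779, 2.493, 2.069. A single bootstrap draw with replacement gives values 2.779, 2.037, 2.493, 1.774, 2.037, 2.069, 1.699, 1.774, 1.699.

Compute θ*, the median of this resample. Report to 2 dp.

θ* = 2.04

Sorted: 1.699, 1.699, 1.774, 1.774, 2.037, 2.037, 2.069, 2.493, 2.779
Median = middle value = 2.04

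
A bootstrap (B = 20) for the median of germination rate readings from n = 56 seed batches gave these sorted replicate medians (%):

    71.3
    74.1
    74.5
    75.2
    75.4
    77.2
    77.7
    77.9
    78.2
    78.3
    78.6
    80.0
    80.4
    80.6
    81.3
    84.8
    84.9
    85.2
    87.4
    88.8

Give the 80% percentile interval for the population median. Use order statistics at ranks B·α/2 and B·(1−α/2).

α = 0.20; lower rank = 20 × 0.100 = 2; upper rank = 20 × 0.900 = 18.
The 2nd smallest replicate is 74.1; the 18th is 85.2.

(74.1, 85.2)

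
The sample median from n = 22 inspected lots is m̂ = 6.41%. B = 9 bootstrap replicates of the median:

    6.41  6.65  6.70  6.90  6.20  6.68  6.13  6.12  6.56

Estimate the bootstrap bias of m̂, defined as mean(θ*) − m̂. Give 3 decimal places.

mean(θ*) = (6.41 + 6.65 + 6.70 + 6.90 + 6.20 + 6.68 + 6.13 + 6.12 + 6.56) / 9 = 6.4833
bias = 6.4833 − 6.41

bias = +0.073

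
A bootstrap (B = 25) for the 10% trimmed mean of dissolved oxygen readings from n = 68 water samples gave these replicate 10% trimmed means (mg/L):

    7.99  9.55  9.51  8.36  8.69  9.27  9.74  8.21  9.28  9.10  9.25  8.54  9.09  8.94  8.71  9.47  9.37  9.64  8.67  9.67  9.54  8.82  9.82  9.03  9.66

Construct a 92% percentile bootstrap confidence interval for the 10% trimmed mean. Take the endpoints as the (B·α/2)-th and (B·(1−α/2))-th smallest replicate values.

Sorted replicates: 7.99, 8.21, 8.36, 8.54, 8.67, 8.69, 8.71, 8.82, 8.94, 9.03, 9.09, 9.10, 9.25, 9.27, 9.28, 9.37, 9.47, 9.51, 9.54, 9.55, 9.64, 9.66, 9.67, 9.74, 9.82
α = 0.08; lower rank = 25 × 0.040 = 1; upper rank = 25 × 0.960 = 24.
The 1st smallest replicate is 7.99; the 24th is 9.74.

(7.99, 9.74)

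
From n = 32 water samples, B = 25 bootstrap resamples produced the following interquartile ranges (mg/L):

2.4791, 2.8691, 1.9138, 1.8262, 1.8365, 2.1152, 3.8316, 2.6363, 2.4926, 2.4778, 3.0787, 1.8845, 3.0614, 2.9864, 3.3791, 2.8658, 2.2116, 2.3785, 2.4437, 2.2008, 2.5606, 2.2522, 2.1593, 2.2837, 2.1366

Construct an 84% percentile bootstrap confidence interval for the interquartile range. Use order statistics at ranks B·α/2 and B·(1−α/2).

(1.8365, 3.0787)

Sorted replicates: 1.8262, 1.8365, 1.8845, 1.9138, 2.1152, 2.1366, 2.1593, 2.2008, 2.2116, 2.2522, 2.2837, 2.3785, 2.4437, 2.4778, 2.4791, 2.4926, 2.5606, 2.6363, 2.8658, 2.8691, 2.9864, 3.0614, 3.0787, 3.3791, 3.8316
α = 0.16; lower rank = 25 × 0.080 = 2; upper rank = 25 × 0.920 = 23.
The 2nd smallest replicate is 1.8365; the 23rd is 3.0787.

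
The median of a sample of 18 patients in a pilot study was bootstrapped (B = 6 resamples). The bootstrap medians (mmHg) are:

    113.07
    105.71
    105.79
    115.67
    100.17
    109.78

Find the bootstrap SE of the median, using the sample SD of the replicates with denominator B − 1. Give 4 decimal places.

Bootstrap SE is the standard deviation of the 6 replicate medians.
Mean of replicates: (113.07 + 105.71 + 105.79 + 115.67 + 100.17 + 109.78) / 6 = 650.19000 / 6 = 108.36500
Sum of squared deviations: (+4.70500)² + (−2.65500)² + (−2.57500)² + (+7.30500)² + (−8.19500)² + (+1.41500)² = 158.33995
Variance = 158.33995 / 5 = 31.66799
SE* = √31.66799

SE* = 5.6274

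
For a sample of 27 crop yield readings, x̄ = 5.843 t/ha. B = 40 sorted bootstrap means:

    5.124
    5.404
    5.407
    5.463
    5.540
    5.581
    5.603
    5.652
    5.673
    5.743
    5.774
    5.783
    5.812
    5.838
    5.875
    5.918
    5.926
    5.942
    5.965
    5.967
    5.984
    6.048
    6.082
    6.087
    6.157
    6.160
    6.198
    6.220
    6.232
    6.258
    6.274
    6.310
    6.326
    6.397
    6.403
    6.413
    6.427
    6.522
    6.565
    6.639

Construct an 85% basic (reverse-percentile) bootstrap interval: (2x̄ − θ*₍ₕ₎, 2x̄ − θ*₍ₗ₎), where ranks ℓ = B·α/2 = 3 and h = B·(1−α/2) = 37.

Percentile endpoints at ranks 3 and 37: θ*₍3₎ = 5.407, θ*₍37₎ = 6.427.
Basic interval reflects these around x̄:
  lower = 2 × 5.843 − 6.427 = 5.259
  upper = 2 × 5.843 − 5.407 = 6.279

(5.259, 6.279)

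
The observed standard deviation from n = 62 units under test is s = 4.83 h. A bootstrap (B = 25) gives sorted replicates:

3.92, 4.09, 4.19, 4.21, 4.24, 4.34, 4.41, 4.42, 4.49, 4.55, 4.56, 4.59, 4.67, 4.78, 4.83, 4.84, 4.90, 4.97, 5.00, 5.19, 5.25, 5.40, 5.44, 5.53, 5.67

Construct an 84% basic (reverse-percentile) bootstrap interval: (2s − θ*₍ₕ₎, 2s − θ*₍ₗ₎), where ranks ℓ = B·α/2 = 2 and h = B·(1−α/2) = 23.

Percentile endpoints at ranks 2 and 23: θ*₍2₎ = 4.09, θ*₍23₎ = 5.44.
Basic interval reflects these around s:
  lower = 2 × 4.83 − 5.44 = 4.22
  upper = 2 × 4.83 − 4.09 = 5.57

(4.22, 5.57)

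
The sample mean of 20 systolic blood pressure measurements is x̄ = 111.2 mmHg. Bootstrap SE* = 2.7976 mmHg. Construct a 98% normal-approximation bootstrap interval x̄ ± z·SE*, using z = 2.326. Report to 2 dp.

Margin = 2.326 × 2.7976 = 6.507
Interval: 111.2 ± 6.507

(104.69, 117.71)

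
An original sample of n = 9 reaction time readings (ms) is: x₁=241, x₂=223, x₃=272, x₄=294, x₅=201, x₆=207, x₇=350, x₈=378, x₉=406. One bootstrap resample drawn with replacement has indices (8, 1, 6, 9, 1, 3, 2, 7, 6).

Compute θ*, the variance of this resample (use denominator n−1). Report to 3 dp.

θ* = 5923.778

Resample values: 378, 241, 207, 406, 241, 272, 223, 350, 207.
Mean = 280.5556; sum of squared deviations = 47390.2222
s² = 47390.2222 / 8 = 5923.7778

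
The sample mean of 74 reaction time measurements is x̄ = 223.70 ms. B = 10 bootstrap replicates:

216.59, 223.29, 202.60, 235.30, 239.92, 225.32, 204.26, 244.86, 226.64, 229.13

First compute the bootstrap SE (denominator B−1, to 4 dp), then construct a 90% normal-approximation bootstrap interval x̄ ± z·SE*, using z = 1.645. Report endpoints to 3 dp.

Mean of replicates = 224.7910; sum of squared deviations = 1748.0879; SE* = √(1748.0879/9) = 13.9367
Margin = 1.645 × 13.9367 = 22.9259
Interval: 223.70 ± 22.9259

(200.774, 246.626)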